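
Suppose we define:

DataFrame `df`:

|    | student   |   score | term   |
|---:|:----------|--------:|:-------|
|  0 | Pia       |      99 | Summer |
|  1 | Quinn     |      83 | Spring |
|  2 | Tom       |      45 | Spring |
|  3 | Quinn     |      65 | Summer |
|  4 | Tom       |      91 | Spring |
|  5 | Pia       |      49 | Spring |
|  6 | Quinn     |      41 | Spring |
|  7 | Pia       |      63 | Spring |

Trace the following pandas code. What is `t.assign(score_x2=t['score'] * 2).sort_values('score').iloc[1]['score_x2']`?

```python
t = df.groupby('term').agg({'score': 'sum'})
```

744

group by term, sum of score:
        score
term         
Spring    372
Summer    164
add column score_x2 = t['score'] * 2:
        score  score_x2
term                   
Spring    372       744
Summer    164       328
sort by score:
        score  score_x2
term                   
Summer    164       328
Spring    372       744
So iloc[1]['score_x2'] = 744.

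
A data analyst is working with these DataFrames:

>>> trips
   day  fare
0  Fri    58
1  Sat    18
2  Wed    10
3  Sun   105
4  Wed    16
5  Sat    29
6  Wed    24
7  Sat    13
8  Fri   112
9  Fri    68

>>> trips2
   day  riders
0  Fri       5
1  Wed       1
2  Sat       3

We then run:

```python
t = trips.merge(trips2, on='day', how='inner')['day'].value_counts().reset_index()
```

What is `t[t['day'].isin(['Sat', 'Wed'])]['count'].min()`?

3

merge on 'day' (how='inner') → 9 rows:
   day  fare  riders
0  Fri    58       5
1  Sat    18       3
2  Wed    10       1
3  Wed    16       1
4  Sat    29       3
5  Wed    24       1
6  Sat    13       3
7  Fri   112       5
8  Fri    68       5
value_counts of day:
day
Fri    3
Sat    3
Wed    3
Name: count, dtype: int64
reset_index():
   day  count
0  Fri      3
1  Sat      3
2  Wed      3
filter rows where day in ['Sat', 'Wed']:
   day  count
1  Sat      3
2  Wed      3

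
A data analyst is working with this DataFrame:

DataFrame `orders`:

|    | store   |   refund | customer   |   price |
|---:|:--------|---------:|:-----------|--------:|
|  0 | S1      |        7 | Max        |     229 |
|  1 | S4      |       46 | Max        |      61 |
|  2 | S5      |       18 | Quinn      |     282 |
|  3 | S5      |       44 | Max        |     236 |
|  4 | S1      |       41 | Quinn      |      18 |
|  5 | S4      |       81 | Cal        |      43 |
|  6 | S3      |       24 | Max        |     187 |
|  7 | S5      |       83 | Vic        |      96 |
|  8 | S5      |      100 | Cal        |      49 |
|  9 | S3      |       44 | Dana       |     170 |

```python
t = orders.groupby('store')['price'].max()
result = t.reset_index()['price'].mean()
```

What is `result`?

group by store, max of price:
store
S1    229
S3    187
S4     61
S5    282
Name: price, dtype: int64
reset_index():
  store  price
0    S1    229
1    S3    187
2    S4     61
3    S5    282

189.75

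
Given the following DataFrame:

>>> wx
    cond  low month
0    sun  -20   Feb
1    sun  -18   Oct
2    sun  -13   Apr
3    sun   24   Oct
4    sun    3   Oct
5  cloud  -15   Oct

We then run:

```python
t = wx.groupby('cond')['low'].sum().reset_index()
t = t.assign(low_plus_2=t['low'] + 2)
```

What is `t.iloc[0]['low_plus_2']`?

group by cond, sum of low:
cond
cloud   -15
sun     -24
Name: low, dtype: int64
reset_index():
    cond  low
0  cloud  -15
1    sun  -24
add column low_plus_2 = t['low'] + 2:
    cond  low  low_plus_2
0  cloud  -15         -13
1    sun  -24         -22
Then the value at position 0, column 'low_plus_2': -13

-13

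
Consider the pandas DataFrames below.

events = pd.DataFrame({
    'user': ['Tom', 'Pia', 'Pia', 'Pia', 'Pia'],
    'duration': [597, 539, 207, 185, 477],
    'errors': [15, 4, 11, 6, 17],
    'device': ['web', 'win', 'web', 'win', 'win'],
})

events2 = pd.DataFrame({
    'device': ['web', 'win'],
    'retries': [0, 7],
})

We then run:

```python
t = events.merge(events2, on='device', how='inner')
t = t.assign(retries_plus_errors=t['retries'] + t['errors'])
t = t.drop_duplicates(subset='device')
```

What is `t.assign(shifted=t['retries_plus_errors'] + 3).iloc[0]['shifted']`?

merge on 'device' (how='inner') → 5 rows:
  user  duration  errors device  retries
0  Tom       597      15    web        0
1  Pia       539       4    win        7
2  Pia       207      11    web        0
3  Pia       185       6    win        7
4  Pia       477      17    win        7
add column retries_plus_errors = t['retries'] + t['errors']:
  user  duration  errors device  retries  retries_plus_errors
0  Tom       597      15    web        0                   15
1  Pia       539       4    win        7                   11
2  Pia       207      11    web        0                   11
3  Pia       185       6    win        7                   13
4  Pia       477      17    win        7                   24
drop duplicate device (keep=first):
  user  duration  errors device  retries  retries_plus_errors
0  Tom       597      15    web        0                   15
1  Pia       539       4    win        7                   11
add column shifted = t['retries_plus_errors'] + 3:
  user  duration  errors device  retries  retries_plus_errors  shifted
0  Tom       597      15    web        0                   15       18
1  Pia       539       4    win        7                   11       14

18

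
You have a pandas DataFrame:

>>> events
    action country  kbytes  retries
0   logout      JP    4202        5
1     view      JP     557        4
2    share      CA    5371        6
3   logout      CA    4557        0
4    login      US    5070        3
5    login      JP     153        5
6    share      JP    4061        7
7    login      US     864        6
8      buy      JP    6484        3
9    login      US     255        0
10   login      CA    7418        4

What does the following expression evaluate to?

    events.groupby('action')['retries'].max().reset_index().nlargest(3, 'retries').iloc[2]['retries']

5

group by action, max of retries:
action
buy       3
login     6
logout    5
share     7
view      4
Name: retries, dtype: int64
reset_index():
   action  retries
0     buy        3
1   login        6
2  logout        5
3   share        7
4    view        4
take 3 rows with largest retries:
   action  retries
3   share        7
1   login        6
2  logout        5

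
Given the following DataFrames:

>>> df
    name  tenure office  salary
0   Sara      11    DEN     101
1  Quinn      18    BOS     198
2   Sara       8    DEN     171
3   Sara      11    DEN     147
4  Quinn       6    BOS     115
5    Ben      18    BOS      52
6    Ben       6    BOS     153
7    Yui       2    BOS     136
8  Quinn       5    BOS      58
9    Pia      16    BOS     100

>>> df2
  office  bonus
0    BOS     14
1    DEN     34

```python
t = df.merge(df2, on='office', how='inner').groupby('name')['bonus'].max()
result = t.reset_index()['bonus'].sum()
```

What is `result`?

90

merge on 'office' (how='inner') → 10 rows:
    name  tenure office  salary  bonus
0   Sara      11    DEN     101     34
1  Quinn      18    BOS     198     14
2   Sara       8    DEN     171     34
3   Sara      11    DEN     147     34
4  Quinn       6    BOS     115     14
5    Ben      18    BOS      52     14
6    Ben       6    BOS     153     14
7    Yui       2    BOS     136     14
8  Quinn       5    BOS      58     14
9    Pia      16    BOS     100     14
group by name, max of bonus:
name
Ben      14
Pia      14
Quinn    14
Sara     34
Yui      14
Name: bonus, dtype: int64
reset_index():
    name  bonus
0    Ben     14
1    Pia     14
2  Quinn     14
3   Sara     34
4    Yui     14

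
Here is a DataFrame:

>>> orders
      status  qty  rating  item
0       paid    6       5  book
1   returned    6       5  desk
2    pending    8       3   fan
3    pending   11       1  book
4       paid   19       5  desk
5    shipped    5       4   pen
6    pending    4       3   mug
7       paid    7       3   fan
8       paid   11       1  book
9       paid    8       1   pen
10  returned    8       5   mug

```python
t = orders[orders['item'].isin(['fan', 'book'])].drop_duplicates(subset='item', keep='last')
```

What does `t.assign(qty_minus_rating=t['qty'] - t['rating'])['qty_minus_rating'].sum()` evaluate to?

14

filter rows where item in ['fan', 'book']:
    status  qty  rating  item
0     paid    6       5  book
2  pending    8       3   fan
3  pending   11       1  book
7     paid    7       3   fan
8     paid   11       1  book
drop duplicate item (keep=last):
  status  qty  rating  item
7   paid    7       3   fan
8   paid   11       1  book
add column qty_minus_rating = t['qty'] - t['rating']:
  status  qty  rating  item  qty_minus_rating
7   paid    7       3   fan                 4
8   paid   11       1  book                10
Taking the sum of column 'qty_minus_rating' gives 14.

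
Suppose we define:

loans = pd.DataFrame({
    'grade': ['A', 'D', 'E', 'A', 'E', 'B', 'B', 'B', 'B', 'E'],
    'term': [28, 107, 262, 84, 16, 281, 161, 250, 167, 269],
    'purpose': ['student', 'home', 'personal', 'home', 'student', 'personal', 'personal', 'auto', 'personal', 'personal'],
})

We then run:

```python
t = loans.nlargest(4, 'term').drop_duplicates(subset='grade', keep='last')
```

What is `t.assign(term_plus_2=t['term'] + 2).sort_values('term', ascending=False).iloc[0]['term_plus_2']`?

take 4 rows with largest term:
  grade  term   purpose
5     B   281  personal
9     E   269  personal
2     E   262  personal
7     B   250      auto
drop duplicate grade (keep=last):
  grade  term   purpose
2     E   262  personal
7     B   250      auto
add column term_plus_2 = t['term'] + 2:
  grade  term   purpose  term_plus_2
2     E   262  personal          264
7     B   250      auto          252
sort by term descending:
  grade  term   purpose  term_plus_2
2     E   262  personal          264
7     B   250      auto          252
The value at position 0, column 'term_plus_2' is 264.

264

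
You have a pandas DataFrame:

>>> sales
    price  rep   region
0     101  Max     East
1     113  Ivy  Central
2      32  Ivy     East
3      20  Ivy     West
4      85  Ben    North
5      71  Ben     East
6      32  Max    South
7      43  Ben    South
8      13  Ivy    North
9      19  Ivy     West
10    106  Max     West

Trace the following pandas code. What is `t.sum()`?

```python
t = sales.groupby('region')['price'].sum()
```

group by region, sum of price:
region
Central    113
East       204
North       98
South       75
West       145
Name: price, dtype: int64
Reading off the sum of the resulting series, we get 635.

635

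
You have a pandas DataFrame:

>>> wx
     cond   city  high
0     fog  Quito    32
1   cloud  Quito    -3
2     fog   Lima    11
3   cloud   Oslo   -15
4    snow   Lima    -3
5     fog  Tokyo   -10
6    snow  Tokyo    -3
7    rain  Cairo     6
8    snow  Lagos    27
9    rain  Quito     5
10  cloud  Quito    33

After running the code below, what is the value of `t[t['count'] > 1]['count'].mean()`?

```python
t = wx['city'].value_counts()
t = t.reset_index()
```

value_counts of city:
city
Quito    4
Lima     2
Tokyo    2
Oslo     1
Cairo    1
Lagos    1
Name: count, dtype: int64
reset_index():
    city  count
0  Quito      4
1   Lima      2
2  Tokyo      2
3   Oslo      1
4  Cairo      1
5  Lagos      1
filter rows where count > 1:
    city  count
0  Quito      4
1   Lima      2
2  Tokyo      2
Finally, mean of column 'count' = 2.66666666667.

2.66666666667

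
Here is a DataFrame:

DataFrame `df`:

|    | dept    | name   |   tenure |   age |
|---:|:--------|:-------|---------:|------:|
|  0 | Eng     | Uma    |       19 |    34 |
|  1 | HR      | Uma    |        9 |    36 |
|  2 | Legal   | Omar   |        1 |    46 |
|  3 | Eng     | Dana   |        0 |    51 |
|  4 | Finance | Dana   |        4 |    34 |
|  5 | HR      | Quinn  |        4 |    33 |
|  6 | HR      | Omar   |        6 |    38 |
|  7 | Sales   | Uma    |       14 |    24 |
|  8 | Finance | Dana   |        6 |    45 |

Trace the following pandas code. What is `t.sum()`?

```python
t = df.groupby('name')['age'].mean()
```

group by name, mean of age:
name
Dana     43.333333
Omar     42.000000
Quinn    33.000000
Uma      31.333333
Name: age, dtype: float64
The sum of the resulting series is 149.666666667.

149.666666667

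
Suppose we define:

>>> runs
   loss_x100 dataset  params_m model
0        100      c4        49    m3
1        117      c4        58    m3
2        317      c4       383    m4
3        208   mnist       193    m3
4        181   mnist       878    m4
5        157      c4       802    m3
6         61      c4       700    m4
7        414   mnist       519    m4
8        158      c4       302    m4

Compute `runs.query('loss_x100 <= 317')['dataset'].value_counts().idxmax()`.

c4

filter rows where loss_x100 <= 317:
   loss_x100 dataset  params_m model
0        100      c4        49    m3
1        117      c4        58    m3
2        317      c4       383    m4
3        208   mnist       193    m3
4        181   mnist       878    m4
5        157      c4       802    m3
6         61      c4       700    m4
8        158      c4       302    m4
value_counts of dataset:
dataset
c4       6
mnist    2
Name: count, dtype: int64
Hence c4.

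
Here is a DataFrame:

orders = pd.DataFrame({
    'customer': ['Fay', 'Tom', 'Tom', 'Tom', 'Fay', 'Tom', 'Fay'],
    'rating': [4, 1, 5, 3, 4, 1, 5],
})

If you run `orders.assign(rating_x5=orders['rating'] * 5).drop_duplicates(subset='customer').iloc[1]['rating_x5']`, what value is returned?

add column rating_x5 = orders['rating'] * 5:
  customer  rating  rating_x5
0      Fay       4         20
1      Tom       1          5
2      Tom       5         25
3      Tom       3         15
4      Fay       4         20
5      Tom       1          5
6      Fay       5         25
drop duplicate customer (keep=first):
  customer  rating  rating_x5
0      Fay       4         20
1      Tom       1          5

5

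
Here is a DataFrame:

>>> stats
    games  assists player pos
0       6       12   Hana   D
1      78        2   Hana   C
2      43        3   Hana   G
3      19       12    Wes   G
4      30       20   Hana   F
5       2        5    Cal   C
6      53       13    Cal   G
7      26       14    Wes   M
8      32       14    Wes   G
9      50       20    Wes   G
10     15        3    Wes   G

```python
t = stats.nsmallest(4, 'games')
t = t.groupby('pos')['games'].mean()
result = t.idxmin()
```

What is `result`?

C

take 4 rows with smallest games:
    games  assists player pos
5       2        5    Cal   C
0       6       12   Hana   D
10     15        3    Wes   G
3      19       12    Wes   G
group by pos, mean of games:
pos
C     2.0
D     6.0
G    17.0
Name: games, dtype: float64
Taking the label with the smallest value gives C.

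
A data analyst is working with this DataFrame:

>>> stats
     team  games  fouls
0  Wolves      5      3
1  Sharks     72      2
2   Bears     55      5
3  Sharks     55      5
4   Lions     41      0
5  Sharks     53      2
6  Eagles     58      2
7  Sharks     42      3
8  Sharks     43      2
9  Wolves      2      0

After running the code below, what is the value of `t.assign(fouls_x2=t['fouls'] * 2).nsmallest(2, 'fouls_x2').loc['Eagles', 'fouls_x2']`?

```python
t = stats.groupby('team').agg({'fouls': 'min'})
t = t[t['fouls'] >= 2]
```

group by team, min of fouls:
        fouls
team         
Bears       5
Eagles      2
Lions       0
Sharks      2
Wolves      0
filter rows where fouls >= 2:
        fouls
team         
Bears       5
Eagles      2
Sharks      2
add column fouls_x2 = t['fouls'] * 2:
        fouls  fouls_x2
team                   
Bears       5        10
Eagles      2         4
Sharks      2         4
take 2 rows with smallest fouls_x2:
        fouls  fouls_x2
team                   
Eagles      2         4
Sharks      2         4
The value at row 'Eagles', column 'fouls_x2' is 4.

4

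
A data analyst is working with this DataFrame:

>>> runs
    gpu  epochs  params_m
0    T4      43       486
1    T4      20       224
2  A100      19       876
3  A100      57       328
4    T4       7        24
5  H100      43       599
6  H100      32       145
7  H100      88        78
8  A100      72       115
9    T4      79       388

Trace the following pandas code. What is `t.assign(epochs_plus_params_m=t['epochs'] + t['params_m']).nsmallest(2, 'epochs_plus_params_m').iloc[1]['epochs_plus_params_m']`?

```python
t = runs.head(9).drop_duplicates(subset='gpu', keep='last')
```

take first 9 rows:
    gpu  epochs  params_m
0    T4      43       486
1    T4      20       224
2  A100      19       876
3  A100      57       328
4    T4       7        24
5  H100      43       599
6  H100      32       145
7  H100      88        78
8  A100      72       115
drop duplicate gpu (keep=last):
    gpu  epochs  params_m
4    T4       7        24
7  H100      88        78
8  A100      72       115
add column epochs_plus_params_m = t['epochs'] + t['params_m']:
    gpu  epochs  params_m  epochs_plus_params_m
4    T4       7        24                    31
7  H100      88        78                   166
8  A100      72       115                   187
take 2 rows with smallest epochs_plus_params_m:
    gpu  epochs  params_m  epochs_plus_params_m
4    T4       7        24                    31
7  H100      88        78                   166
value at position 1, column 'epochs_plus_params_m' → 166

166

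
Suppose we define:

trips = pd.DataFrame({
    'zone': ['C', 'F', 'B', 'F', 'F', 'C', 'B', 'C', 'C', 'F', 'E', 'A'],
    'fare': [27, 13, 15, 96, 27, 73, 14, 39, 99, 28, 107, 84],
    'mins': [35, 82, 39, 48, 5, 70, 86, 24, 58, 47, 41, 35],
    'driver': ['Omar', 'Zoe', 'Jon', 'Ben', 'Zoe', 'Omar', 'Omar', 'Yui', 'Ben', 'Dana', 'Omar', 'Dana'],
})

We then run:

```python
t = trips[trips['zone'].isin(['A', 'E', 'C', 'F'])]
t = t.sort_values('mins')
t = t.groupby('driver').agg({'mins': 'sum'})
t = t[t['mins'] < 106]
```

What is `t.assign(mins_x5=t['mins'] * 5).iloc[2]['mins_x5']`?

filter rows where zone in ['A', 'E', 'C', 'F']:
   zone  fare  mins driver
0     C    27    35   Omar
1     F    13    82    Zoe
3     F    96    48    Ben
4     F    27     5    Zoe
5     C    73    70   Omar
7     C    39    24    Yui
8     C    99    58    Ben
9     F    28    47   Dana
10    E   107    41   Omar
11    A    84    35   Dana
sort by mins:
   zone  fare  mins driver
4     F    27     5    Zoe
7     C    39    24    Yui
0     C    27    35   Omar
11    A    84    35   Dana
10    E   107    41   Omar
9     F    28    47   Dana
3     F    96    48    Ben
8     C    99    58    Ben
5     C    73    70   Omar
1     F    13    82    Zoe
group by driver, sum of mins:
        mins
driver      
Ben      106
Dana      82
Omar     146
Yui       24
Zoe       87
filter rows where mins < 106:
        mins
driver      
Dana      82
Yui       24
Zoe       87
add column mins_x5 = t['mins'] * 5:
        mins  mins_x5
driver               
Dana      82      410
Yui       24      120
Zoe       87      435
The value at position 2, column 'mins_x5' is 435.

435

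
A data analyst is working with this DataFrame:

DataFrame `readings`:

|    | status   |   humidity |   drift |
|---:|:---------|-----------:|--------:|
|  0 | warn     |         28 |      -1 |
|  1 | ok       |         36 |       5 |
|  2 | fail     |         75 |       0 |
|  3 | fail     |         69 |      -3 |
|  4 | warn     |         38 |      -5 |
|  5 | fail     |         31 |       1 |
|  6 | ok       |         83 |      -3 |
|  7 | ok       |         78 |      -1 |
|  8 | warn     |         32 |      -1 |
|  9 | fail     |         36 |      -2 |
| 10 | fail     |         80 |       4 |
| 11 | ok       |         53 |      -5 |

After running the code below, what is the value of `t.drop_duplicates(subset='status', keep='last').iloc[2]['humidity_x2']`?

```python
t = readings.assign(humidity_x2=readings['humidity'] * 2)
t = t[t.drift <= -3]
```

add column humidity_x2 = readings['humidity'] * 2:
   status  humidity  drift  humidity_x2
0    warn        28     -1           56
1      ok        36      5           72
2    fail        75      0          150
3    fail        69     -3          138
4    warn        38     -5           76
5    fail        31      1           62
6      ok        83     -3          166
7      ok        78     -1          156
8    warn        32     -1           64
9    fail        36     -2           72
10   fail        80      4          160
11     ok        53     -5          106
filter rows where drift <= -3:
   status  humidity  drift  humidity_x2
3    fail        69     -3          138
4    warn        38     -5           76
6      ok        83     -3          166
11     ok        53     -5          106
drop duplicate status (keep=last):
   status  humidity  drift  humidity_x2
3    fail        69     -3          138
4    warn        38     -5           76
11     ok        53     -5          106
Hence 106.

106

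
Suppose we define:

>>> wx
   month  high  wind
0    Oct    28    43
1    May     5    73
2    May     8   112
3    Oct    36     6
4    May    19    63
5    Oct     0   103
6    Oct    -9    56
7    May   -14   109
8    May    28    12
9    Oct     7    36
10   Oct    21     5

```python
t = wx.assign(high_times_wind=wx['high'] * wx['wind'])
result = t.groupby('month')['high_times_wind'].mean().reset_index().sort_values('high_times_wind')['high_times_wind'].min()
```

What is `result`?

add column high_times_wind = wx['high'] * wx['wind']:
   month  high  wind  high_times_wind
0    Oct    28    43             1204
1    May     5    73              365
2    May     8   112              896
3    Oct    36     6              216
4    May    19    63             1197
5    Oct     0   103                0
6    Oct    -9    56             -504
7    May   -14   109            -1526
8    May    28    12              336
9    Oct     7    36              252
10   Oct    21     5              105
group by month, mean of high_times_wind:
month
May    253.600000
Oct    212.166667
Name: high_times_wind, dtype: float64
reset_index():
  month  high_times_wind
0   May       253.600000
1   Oct       212.166667
sort by high_times_wind:
  month  high_times_wind
1   Oct       212.166667
0   May       253.600000
The min of column 'high_times_wind' is 212.166666667.

212.166666667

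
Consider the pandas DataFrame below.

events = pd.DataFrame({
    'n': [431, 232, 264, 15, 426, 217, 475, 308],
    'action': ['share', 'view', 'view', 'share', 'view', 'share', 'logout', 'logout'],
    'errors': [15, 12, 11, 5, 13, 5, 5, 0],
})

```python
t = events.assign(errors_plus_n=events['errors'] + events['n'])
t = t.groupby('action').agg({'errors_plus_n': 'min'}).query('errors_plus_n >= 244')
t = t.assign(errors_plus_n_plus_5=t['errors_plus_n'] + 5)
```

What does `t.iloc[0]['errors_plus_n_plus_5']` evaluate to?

add column errors_plus_n = events['errors'] + events['n']:
     n  action  errors  errors_plus_n
0  431   share      15            446
1  232    view      12            244
2  264    view      11            275
3   15   share       5             20
4  426    view      13            439
5  217   share       5            222
6  475  logout       5            480
7  308  logout       0            308
group by action, min of errors_plus_n:
        errors_plus_n
action               
logout            308
share              20
view              244
filter rows where errors_plus_n >= 244:
        errors_plus_n
action               
logout            308
view              244
add column errors_plus_n_plus_5 = t['errors_plus_n'] + 5:
        errors_plus_n  errors_plus_n_plus_5
action                                     
logout            308                   313
view              244                   249

313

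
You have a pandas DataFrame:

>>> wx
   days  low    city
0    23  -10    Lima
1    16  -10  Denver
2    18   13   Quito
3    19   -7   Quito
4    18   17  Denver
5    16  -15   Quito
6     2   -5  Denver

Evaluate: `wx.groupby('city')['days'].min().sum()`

group by city, min of days:
city
Denver     2
Lima      23
Quito     16
Name: days, dtype: int64
Reading off the sum of the resulting series, we get 41.

41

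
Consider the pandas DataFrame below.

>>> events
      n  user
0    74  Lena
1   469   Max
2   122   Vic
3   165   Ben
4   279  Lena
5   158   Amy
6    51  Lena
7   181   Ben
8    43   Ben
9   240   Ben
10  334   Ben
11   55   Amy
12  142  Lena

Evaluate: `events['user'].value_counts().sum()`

value_counts of user:
user
Ben     5
Lena    4
Amy     2
Max     1
Vic     1
Name: count, dtype: int64

13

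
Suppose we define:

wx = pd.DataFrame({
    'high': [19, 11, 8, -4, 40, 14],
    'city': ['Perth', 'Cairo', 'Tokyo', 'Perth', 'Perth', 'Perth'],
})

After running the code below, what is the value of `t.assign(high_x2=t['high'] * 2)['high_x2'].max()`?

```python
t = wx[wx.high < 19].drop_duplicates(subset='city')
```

filter rows where high < 19:
   high   city
1    11  Cairo
2     8  Tokyo
3    -4  Perth
5    14  Perth
drop duplicate city (keep=first):
   high   city
1    11  Cairo
2     8  Tokyo
3    -4  Perth
add column high_x2 = t['high'] * 2:
   high   city  high_x2
1    11  Cairo       22
2     8  Tokyo       16
3    -4  Perth       -8
Reading off the max of column 'high_x2', we get 22.

22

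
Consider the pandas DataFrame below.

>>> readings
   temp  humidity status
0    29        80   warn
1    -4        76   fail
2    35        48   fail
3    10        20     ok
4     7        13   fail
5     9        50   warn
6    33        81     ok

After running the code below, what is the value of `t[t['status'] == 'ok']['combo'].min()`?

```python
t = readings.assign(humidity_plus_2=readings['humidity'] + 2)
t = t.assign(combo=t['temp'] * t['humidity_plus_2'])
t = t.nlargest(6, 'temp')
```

220

add column humidity_plus_2 = readings['humidity'] + 2:
   temp  humidity status  humidity_plus_2
0    29        80   warn               82
1    -4        76   fail               78
2    35        48   fail               50
3    10        20     ok               22
4     7        13   fail               15
5     9        50   warn               52
6    33        81     ok               83
add column combo = t['temp'] * t['humidity_plus_2']:
   temp  humidity status  humidity_plus_2  combo
0    29        80   warn               82   2378
1    -4        76   fail               78   -312
2    35        48   fail               50   1750
3    10        20     ok               22    220
4     7        13   fail               15    105
5     9        50   warn               52    468
6    33        81     ok               83   2739
take 6 rows with largest temp:
   temp  humidity status  humidity_plus_2  combo
2    35        48   fail               50   1750
6    33        81     ok               83   2739
0    29        80   warn               82   2378
3    10        20     ok               22    220
5     9        50   warn               52    468
4     7        13   fail               15    105
filter rows where status == 'ok':
   temp  humidity status  humidity_plus_2  combo
6    33        81     ok               83   2739
3    10        20     ok               22    220
So min() = 220.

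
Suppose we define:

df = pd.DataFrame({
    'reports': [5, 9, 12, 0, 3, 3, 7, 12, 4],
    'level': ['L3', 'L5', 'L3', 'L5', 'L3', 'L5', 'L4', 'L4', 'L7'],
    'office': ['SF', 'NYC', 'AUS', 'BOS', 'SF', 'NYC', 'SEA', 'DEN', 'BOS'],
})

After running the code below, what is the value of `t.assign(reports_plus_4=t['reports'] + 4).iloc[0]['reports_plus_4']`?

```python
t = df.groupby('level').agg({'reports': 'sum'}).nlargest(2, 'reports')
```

group by level, sum of reports:
       reports
level         
L3          20
L4          19
L5          12
L7           4
take 2 rows with largest reports:
       reports
level         
L3          20
L4          19
add column reports_plus_4 = t['reports'] + 4:
       reports  reports_plus_4
level                         
L3          20              24
L4          19              23
So iloc[0]['reports_plus_4'] = 24.

24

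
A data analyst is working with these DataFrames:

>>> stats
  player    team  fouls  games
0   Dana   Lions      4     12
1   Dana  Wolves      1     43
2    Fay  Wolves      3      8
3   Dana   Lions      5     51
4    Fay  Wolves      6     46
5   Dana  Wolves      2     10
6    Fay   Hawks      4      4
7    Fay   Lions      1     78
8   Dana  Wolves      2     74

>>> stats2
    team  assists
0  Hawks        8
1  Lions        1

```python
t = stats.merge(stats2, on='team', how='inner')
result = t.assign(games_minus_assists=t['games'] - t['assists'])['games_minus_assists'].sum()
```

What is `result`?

merge on 'team' (how='inner') → 4 rows:
  player   team  fouls  games  assists
0   Dana  Lions      4     12        1
1   Dana  Lions      5     51        1
2    Fay  Hawks      4      4        8
3    Fay  Lions      1     78        1
add column games_minus_assists = t['games'] - t['assists']:
  player   team  fouls  games  assists  games_minus_assists
0   Dana  Lions      4     12        1                   11
1   Dana  Lions      5     51        1                   50
2    Fay  Hawks      4      4        8                   -4
3    Fay  Lions      1     78        1                   77
Then the sum of column 'games_minus_assists': 134

134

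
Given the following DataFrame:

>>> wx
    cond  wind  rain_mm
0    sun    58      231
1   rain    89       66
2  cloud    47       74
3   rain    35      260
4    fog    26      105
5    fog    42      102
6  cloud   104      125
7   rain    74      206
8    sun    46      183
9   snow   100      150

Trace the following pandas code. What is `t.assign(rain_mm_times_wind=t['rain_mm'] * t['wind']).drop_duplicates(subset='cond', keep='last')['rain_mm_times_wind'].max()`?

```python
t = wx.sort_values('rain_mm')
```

15000

sort by rain_mm:
    cond  wind  rain_mm
1   rain    89       66
2  cloud    47       74
5    fog    42      102
4    fog    26      105
6  cloud   104      125
9   snow   100      150
8    sun    46      183
7   rain    74      206
0    sun    58      231
3   rain    35      260
add column rain_mm_times_wind = t['rain_mm'] * t['wind']:
    cond  wind  rain_mm  rain_mm_times_wind
1   rain    89       66                5874
2  cloud    47       74                3478
5    fog    42      102                4284
4    fog    26      105                2730
6  cloud   104      125               13000
9   snow   100      150               15000
8    sun    46      183                8418
7   rain    74      206               15244
0    sun    58      231               13398
3   rain    35      260                9100
drop duplicate cond (keep=last):
    cond  wind  rain_mm  rain_mm_times_wind
4    fog    26      105                2730
6  cloud   104      125               13000
9   snow   100      150               15000
0    sun    58      231               13398
3   rain    35      260                9100
So max() = 15000.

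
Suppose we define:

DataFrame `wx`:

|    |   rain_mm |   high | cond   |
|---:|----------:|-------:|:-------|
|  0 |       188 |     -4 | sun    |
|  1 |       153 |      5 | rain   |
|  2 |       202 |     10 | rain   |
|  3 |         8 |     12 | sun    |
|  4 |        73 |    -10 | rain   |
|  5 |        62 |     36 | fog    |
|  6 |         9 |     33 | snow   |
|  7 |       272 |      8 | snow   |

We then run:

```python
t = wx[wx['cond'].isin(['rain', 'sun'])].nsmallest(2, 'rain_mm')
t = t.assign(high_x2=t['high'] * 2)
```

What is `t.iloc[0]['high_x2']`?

filter rows where cond in ['rain', 'sun']:
   rain_mm  high  cond
0      188    -4   sun
1      153     5  rain
2      202    10  rain
3        8    12   sun
4       73   -10  rain
take 2 rows with smallest rain_mm:
   rain_mm  high  cond
3        8    12   sun
4       73   -10  rain
add column high_x2 = t['high'] * 2:
   rain_mm  high  cond  high_x2
3        8    12   sun       24
4       73   -10  rain      -20
The value at position 0, column 'high_x2' is 24.

24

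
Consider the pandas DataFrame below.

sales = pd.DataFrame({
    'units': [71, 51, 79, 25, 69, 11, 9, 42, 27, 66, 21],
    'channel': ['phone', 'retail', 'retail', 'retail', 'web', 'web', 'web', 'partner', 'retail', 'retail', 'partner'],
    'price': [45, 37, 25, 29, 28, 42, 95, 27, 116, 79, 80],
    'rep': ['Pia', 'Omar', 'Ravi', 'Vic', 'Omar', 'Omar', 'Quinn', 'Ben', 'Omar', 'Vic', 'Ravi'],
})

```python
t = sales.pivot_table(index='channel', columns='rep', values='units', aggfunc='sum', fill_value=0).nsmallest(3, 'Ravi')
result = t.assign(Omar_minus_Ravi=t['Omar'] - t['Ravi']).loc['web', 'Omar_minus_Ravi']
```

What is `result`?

80

pivot: rows=channel, cols=rep, sum(units):
rep      Ben  Omar  Pia  Quinn  Ravi  Vic
channel                                  
partner   42     0    0      0    21    0
phone      0     0   71      0     0    0
retail     0    78    0      0    79   91
web        0    80    0      9     0    0
take 3 rows with smallest Ravi:
rep      Ben  Omar  Pia  Quinn  Ravi  Vic
channel                                  
phone      0     0   71      0     0    0
web        0    80    0      9     0    0
partner   42     0    0      0    21    0
add column Omar_minus_Ravi = t['Omar'] - t['Ravi']:
rep      Ben  Omar  Pia  Quinn  Ravi  Vic  Omar_minus_Ravi
channel                                                   
phone      0     0   71      0     0    0                0
web        0    80    0      9     0    0               80
partner   42     0    0      0    21    0              -21
So loc['web', 'Omar_minus_Ravi'] = 80.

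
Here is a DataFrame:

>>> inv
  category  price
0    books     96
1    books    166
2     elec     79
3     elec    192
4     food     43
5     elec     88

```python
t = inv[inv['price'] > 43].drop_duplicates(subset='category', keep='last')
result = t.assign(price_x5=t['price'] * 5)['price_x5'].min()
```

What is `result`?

filter rows where price > 43:
  category  price
0    books     96
1    books    166
2     elec     79
3     elec    192
5     elec     88
drop duplicate category (keep=last):
  category  price
1    books    166
5     elec     88
add column price_x5 = t['price'] * 5:
  category  price  price_x5
1    books    166       830
5     elec     88       440
Taking the min of column 'price_x5' gives 440.

440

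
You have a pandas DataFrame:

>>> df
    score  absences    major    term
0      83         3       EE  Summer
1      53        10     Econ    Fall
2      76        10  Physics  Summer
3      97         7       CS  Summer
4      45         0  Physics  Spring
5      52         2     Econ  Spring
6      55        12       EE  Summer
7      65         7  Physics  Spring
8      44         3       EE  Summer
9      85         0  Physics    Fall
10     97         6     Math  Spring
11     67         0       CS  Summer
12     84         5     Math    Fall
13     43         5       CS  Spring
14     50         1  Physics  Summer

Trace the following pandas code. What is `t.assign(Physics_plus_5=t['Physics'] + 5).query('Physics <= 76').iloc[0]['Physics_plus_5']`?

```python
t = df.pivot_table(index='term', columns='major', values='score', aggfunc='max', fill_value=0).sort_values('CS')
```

70

pivot: rows=term, cols=major, max(score):
major   CS  EE  Econ  Math  Physics
term                               
Fall     0   0    53    84       85
Spring  43   0    52    97       65
Summer  97  83     0     0       76
sort by CS:
major   CS  EE  Econ  Math  Physics
term                               
Fall     0   0    53    84       85
Spring  43   0    52    97       65
Summer  97  83     0     0       76
add column Physics_plus_5 = t['Physics'] + 5:
major   CS  EE  Econ  Math  Physics  Physics_plus_5
term                                               
Fall     0   0    53    84       85              90
Spring  43   0    52    97       65              70
Summer  97  83     0     0       76              81
filter rows where Physics <= 76:
major   CS  EE  Econ  Math  Physics  Physics_plus_5
term                                               
Spring  43   0    52    97       65              70
Summer  97  83     0     0       76              81
Taking the value at position 0, column 'Physics_plus_5' gives 70.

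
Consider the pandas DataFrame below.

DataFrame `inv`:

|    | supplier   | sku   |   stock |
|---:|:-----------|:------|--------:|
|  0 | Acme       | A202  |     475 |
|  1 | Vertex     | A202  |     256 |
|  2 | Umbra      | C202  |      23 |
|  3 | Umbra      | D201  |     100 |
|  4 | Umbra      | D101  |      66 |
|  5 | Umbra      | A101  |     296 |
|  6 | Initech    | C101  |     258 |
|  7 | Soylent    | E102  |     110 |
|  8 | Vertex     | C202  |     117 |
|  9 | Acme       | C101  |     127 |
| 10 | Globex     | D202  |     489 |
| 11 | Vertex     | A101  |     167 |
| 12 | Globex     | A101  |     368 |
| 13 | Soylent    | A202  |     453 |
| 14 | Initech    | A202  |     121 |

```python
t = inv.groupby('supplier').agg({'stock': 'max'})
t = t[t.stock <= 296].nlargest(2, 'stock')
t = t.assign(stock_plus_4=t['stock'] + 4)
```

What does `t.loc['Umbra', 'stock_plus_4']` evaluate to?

group by supplier, max of stock:
          stock
supplier       
Acme        475
Globex      489
Initech     258
Soylent     453
Umbra       296
Vertex      256
filter rows where stock <= 296:
          stock
supplier       
Initech     258
Umbra       296
Vertex      256
take 2 rows with largest stock:
          stock
supplier       
Umbra       296
Initech     258
add column stock_plus_4 = t['stock'] + 4:
          stock  stock_plus_4
supplier                     
Umbra       296           300
Initech     258           262
Reading off the value at row 'Umbra', column 'stock_plus_4', we get 300.

300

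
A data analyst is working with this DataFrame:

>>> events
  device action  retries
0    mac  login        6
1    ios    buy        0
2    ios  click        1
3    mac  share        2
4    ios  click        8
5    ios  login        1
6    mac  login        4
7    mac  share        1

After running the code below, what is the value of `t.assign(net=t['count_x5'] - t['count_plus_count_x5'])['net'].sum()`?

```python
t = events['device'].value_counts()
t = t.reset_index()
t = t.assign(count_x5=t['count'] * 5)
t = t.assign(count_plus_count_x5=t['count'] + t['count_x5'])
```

value_counts of device:
device
mac    4
ios    4
Name: count, dtype: int64
reset_index():
  device  count
0    mac      4
1    ios      4
add column count_x5 = t['count'] * 5:
  device  count  count_x5
0    mac      4        20
1    ios      4        20
add column count_plus_count_x5 = t['count'] + t['count_x5']:
  device  count  count_x5  count_plus_count_x5
0    mac      4        20                   24
1    ios      4        20                   24
add column net = t['count_x5'] - t['count_plus_count_x5']:
  device  count  count_x5  count_plus_count_x5  net
0    mac      4        20                   24   -4
1    ios      4        20                   24   -4
Reading off the sum of column 'net', we get -8.

-8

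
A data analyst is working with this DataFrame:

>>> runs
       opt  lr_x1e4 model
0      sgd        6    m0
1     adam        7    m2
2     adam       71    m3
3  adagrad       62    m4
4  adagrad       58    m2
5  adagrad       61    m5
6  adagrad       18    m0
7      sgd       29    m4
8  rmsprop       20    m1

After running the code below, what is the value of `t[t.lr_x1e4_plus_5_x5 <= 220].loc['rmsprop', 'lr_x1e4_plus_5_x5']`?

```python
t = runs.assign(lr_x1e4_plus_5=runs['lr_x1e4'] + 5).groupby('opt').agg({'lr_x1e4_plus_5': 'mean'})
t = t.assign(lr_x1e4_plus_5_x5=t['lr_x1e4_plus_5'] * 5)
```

add column lr_x1e4_plus_5 = runs['lr_x1e4'] + 5:
       opt  lr_x1e4 model  lr_x1e4_plus_5
0      sgd        6    m0              11
1     adam        7    m2              12
2     adam       71    m3              76
3  adagrad       62    m4              67
4  adagrad       58    m2              63
5  adagrad       61    m5              66
6  adagrad       18    m0              23
7      sgd       29    m4              34
8  rmsprop       20    m1              25
group by opt, mean of lr_x1e4_plus_5:
         lr_x1e4_plus_5
opt                    
adagrad           54.75
adam              44.00
rmsprop           25.00
sgd               22.50
add column lr_x1e4_plus_5_x5 = t['lr_x1e4_plus_5'] * 5:
         lr_x1e4_plus_5  lr_x1e4_plus_5_x5
opt                                       
adagrad           54.75             273.75
adam              44.00             220.00
rmsprop           25.00             125.00
sgd               22.50             112.50
filter rows where lr_x1e4_plus_5_x5 <= 220:
         lr_x1e4_plus_5  lr_x1e4_plus_5_x5
opt                                       
adam               44.0              220.0
rmsprop            25.0              125.0
sgd                22.5              112.5
Taking the value at row 'rmsprop', column 'lr_x1e4_plus_5_x5' gives 125.0.

125.0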